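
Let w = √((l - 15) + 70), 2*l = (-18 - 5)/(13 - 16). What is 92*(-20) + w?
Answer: -1840 + √2118/6 ≈ -1832.3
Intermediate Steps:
l = 23/6 (l = ((-18 - 5)/(13 - 16))/2 = (-23/(-3))/2 = (-23*(-⅓))/2 = (½)*(23/3) = 23/6 ≈ 3.8333)
w = √2118/6 (w = √((23/6 - 15) + 70) = √(-67/6 + 70) = √(353/6) = √2118/6 ≈ 7.6703)
92*(-20) + w = 92*(-20) + √2118/6 = -1840 + √2118/6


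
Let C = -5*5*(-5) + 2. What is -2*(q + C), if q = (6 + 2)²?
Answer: -382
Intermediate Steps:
q = 64 (q = 8² = 64)
C = 127 (C = -25*(-5) + 2 = 125 + 2 = 127)
-2*(q + C) = -2*(64 + 127) = -2*191 = -382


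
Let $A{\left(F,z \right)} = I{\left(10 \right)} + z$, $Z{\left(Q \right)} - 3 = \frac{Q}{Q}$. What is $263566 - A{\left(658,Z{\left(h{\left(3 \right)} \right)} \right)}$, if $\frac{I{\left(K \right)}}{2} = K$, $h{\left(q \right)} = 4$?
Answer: $263542$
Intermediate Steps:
$Z{\left(Q \right)} = 4$ ($Z{\left(Q \right)} = 3 + \frac{Q}{Q} = 3 + 1 = 4$)
$I{\left(K \right)} = 2 K$
$A{\left(F,z \right)} = 20 + z$ ($A{\left(F,z \right)} = 2 \cdot 10 + z = 20 + z$)
$263566 - A{\left(658,Z{\left(h{\left(3 \right)} \right)} \right)} = 263566 - \left(20 + 4\right) = 263566 - 24 = 263542$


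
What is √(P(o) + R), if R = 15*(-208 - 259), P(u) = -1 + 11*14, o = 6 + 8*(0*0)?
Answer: 2*I*√1713 ≈ 82.777*I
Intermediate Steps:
o = 6 (o = 6 + 8*0 = 6 + 0 = 6)
P(u) = 153 (P(u) = -1 + 154 = 153)
R = -7005 (R = 15*(-467) = -7005)
√(P(o) + R) = √(153 - 7005) = √(-6852) = 2*I*√1713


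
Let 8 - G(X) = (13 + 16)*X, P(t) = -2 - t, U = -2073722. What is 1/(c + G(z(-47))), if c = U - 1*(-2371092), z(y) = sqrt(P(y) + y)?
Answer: 148689/44216838283 + 29*I*sqrt(2)/88433676566 ≈ 3.3627e-6 + 4.6376e-10*I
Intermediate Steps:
z(y) = I*sqrt(2) (z(y) = sqrt((-2 - y) + y) = sqrt(-2) = I*sqrt(2))
G(X) = 8 - 29*X (G(X) = 8 - (13 + 16)*X = 8 - 29*X)
c = 297370 (c = -2073722 - 1*(-2371092) = -2073722 + 2371092 = 297370)
1/(c + G(z(-47))) = 1/(297370 + (8 - 29*I*sqrt(2))) = 1/(297378 - 29*I*sqrt(2))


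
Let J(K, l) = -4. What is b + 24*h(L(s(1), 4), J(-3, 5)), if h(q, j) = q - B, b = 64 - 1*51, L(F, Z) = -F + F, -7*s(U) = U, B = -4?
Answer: 109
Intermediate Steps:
s(U) = -U/7
L(F, Z) = 0
b = 13 (b = 64 - 51 = 13)
h(q, j) = 4 + q (h(q, j) = q - 1*(-4) = q + 4 = 4 + q)
b + 24*h(L(s(1), 4), J(-3, 5)) = 13 + 24*(4 + 0) = 13 + 24*4 = 13 + 96 = 109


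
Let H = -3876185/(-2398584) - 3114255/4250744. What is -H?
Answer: -562929244795/637235409156 ≈ -0.88339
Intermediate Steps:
H = 562929244795/637235409156 (H = -3876185*(-1/2398584) - 3114255*1/4250744 = 3876185/2398584 - 3114255/4250744 = 562929244795/637235409156 ≈ 0.88339)
-H = -1*562929244795/637235409156 = -562929244795/637235409156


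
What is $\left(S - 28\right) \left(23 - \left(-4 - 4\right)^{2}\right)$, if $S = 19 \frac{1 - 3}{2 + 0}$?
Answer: $1927$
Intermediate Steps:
$S = -19$ ($S = 19 \left(- \frac{2}{2}\right) = 19 \left(\left(-2\right) \frac{1}{2}\right) = 19 \left(-1\right) = -19$)
$\left(S - 28\right) \left(23 - \left(-4 - 4\right)^{2}\right) = \left(-19 - 28\right) \left(23 - \left(-4 - 4\right)^{2}\right) = - 47 \left(23 - \left(-8\right)^{2}\right) = - 47 \left(23 - 64\right) = \left(-47\right) \left(-41\right) = 1927$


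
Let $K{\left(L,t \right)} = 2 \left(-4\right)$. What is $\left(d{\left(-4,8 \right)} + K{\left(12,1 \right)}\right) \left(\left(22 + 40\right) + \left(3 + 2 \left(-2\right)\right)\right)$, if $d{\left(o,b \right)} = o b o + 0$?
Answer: $7320$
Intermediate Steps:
$K{\left(L,t \right)} = -8$
$d{\left(o,b \right)} = b o^{2}$ ($d{\left(o,b \right)} = b o o + 0 = b o^{2} + 0 = b o^{2}$)
$\left(d{\left(-4,8 \right)} + K{\left(12,1 \right)}\right) \left(\left(22 + 40\right) + \left(3 + 2 \left(-2\right)\right)\right) = \left(8 \left(-4\right)^{2} - 8\right) \left(\left(22 + 40\right) + \left(3 + 2 \left(-2\right)\right)\right) = \left(8 \cdot 16 - 8\right) \left(62 + \left(3 - 4\right)\right) = \left(128 - 8\right) \left(62 - 1\right) = 120 \cdot 61 = 7320$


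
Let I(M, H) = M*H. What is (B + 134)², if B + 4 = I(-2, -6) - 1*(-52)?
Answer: 37636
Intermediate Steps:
I(M, H) = H*M
B = 60 (B = -4 + (-6*(-2) - 1*(-52)) = -4 + (12 + 52) = -4 + 64 = 60)
(B + 134)² = (60 + 134)² = 194² = 37636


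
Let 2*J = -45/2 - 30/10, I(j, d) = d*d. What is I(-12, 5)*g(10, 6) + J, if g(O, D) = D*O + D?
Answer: 6549/4 ≈ 1637.3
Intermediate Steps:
I(j, d) = d**2
g(O, D) = D + D*O
J = -51/4 (J = (-45/2 - 30/10)/2 = (-45*1/2 - 30*1/10)/2 = (-45/2 - 3)/2 = (1/2)*(-51/2) = -51/4 ≈ -12.750)
I(-12, 5)*g(10, 6) + J = 5**2*(6*(1 + 10)) - 51/4 = 25*(6*11) - 51/4 = 25*66 - 51/4 = 1650 - 51/4 = 6549/4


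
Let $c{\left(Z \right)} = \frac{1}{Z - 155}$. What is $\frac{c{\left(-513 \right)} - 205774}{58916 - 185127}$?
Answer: $\frac{137457033}{84308948} \approx 1.6304$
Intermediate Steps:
$c{\left(Z \right)} = \frac{1}{-155 + Z}$
$\frac{c{\left(-513 \right)} - 205774}{58916 - 185127} = \frac{\frac{1}{-155 - 513} - 205774}{58916 - 185127} = \frac{\frac{1}{-668} - 205774}{-126211} = \left(- \frac{1}{668} - 205774\right) \left(- \frac{1}{126211}\right) = \left(- \frac{137457033}{668}\right) \left(- \frac{1}{126211}\right) = \frac{137457033}{84308948}$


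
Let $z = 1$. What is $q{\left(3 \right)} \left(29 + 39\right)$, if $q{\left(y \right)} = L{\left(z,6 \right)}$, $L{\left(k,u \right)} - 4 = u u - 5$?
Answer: $2380$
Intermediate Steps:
$L{\left(k,u \right)} = -1 + u^{2}$ ($L{\left(k,u \right)} = 4 + \left(u u - 5\right) = 4 + \left(u^{2} - 5\right) = 4 + \left(-5 + u^{2}\right) = -1 + u^{2}$)
$q{\left(y \right)} = 35$ ($q{\left(y \right)} = -1 + 6^{2} = -1 + 36 = 35$)
$q{\left(3 \right)} \left(29 + 39\right) = 35 \left(29 + 39\right) = 35 \cdot 68 = 2380$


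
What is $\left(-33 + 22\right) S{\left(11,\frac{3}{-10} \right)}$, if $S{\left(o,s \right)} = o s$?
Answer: $\frac{363}{10} \approx 36.3$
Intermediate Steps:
$\left(-33 + 22\right) S{\left(11,\frac{3}{-10} \right)} = \left(-33 + 22\right) 11 \frac{3}{-10} = - 11 \cdot 11 \cdot 3 \left(- \frac{1}{10}\right) = - 11 \cdot 11 \left(- \frac{3}{10}\right) = \left(-11\right) \left(- \frac{33}{10}\right) = \frac{363}{10}$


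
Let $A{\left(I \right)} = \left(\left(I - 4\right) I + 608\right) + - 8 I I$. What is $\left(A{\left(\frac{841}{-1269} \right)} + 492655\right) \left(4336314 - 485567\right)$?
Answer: $\frac{3058767006303671324}{1610361} \approx 1.8994 \cdot 10^{12}$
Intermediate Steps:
$A{\left(I \right)} = 608 - 8 I^{2} + I \left(-4 + I\right)$ ($A{\left(I \right)} = \left(\left(-4 + I\right) I + 608\right) - 8 I^{2} = \left(I \left(-4 + I\right) + 608\right) - 8 I^{2} = \left(608 + I \left(-4 + I\right)\right) - 8 I^{2} = 608 - 8 I^{2} + I \left(-4 + I\right)$)
$\left(A{\left(\frac{841}{-1269} \right)} + 492655\right) \left(4336314 - 485567\right) = \left(\left(608 - 7 \left(\frac{841}{-1269}\right)^{2} - 4 \frac{841}{-1269}\right) + 492655\right) \left(4336314 - 485567\right) = \left(\left(608 - 7 \left(841 \left(- \frac{1}{1269}\right)\right)^{2} - 4 \cdot 841 \left(- \frac{1}{1269}\right)\right) + 492655\right) 3850747 = \left(\left(608 - 7 \left(- \frac{841}{1269}\right)^{2} - - \frac{3364}{1269}\right) + 492655\right) 3850747 = \left(\left(608 - \frac{4950967}{1610361} + \frac{3364}{1269}\right) + 492655\right) 3850747 = \left(\frac{978417437}{1610361} + 492655\right) 3850747 = \frac{794330815892}{1610361} \cdot 3850747 = \frac{3058767006303671324}{1610361}$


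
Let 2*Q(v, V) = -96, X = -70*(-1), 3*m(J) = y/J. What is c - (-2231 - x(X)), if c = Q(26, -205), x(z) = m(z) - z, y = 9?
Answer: 147913/70 ≈ 2113.0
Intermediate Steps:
m(J) = 3/J (m(J) = (9/J)/3 = 3/J)
X = 70
Q(v, V) = -48 (Q(v, V) = (1/2)*(-96) = -48)
x(z) = -z + 3/z (x(z) = 3/z - z = -z + 3/z)
c = -48
c - (-2231 - x(X)) = -48 - (-2231 - (-1*70 + 3/70)) = -48 - (-2231 - (-70 + 3*(1/70))) = -48 - (-2231 - (-70 + 3/70)) = -48 - (-2231 - 1*(-4897/70)) = -48 - (-2231 + 4897/70) = -48 - 1*(-151273/70) = -48 + 151273/70 = 147913/70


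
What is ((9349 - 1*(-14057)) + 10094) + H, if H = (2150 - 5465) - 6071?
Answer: 24114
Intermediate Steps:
H = -9386 (H = -3315 - 6071 = -9386)
((9349 - 1*(-14057)) + 10094) + H = ((9349 - 1*(-14057)) + 10094) - 9386 = ((9349 + 14057) + 10094) - 9386 = (23406 + 10094) - 9386 = 33500 - 9386 = 24114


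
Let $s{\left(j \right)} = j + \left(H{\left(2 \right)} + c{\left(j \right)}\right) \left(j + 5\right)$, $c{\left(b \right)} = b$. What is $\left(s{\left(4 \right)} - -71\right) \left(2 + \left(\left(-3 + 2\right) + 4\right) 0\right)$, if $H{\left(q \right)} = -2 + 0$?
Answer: $186$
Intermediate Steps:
$H{\left(q \right)} = -2$
$s{\left(j \right)} = j + \left(-2 + j\right) \left(5 + j\right)$ ($s{\left(j \right)} = j + \left(-2 + j\right) \left(j + 5\right) = j + \left(-2 + j\right) \left(5 + j\right)$)
$\left(s{\left(4 \right)} - -71\right) \left(2 + \left(\left(-3 + 2\right) + 4\right) 0\right) = \left(\left(-10 + 4^{2} + 4 \cdot 4\right) - -71\right) \left(2 + \left(\left(-3 + 2\right) + 4\right) 0\right) = \left(\left(-10 + 16 + 16\right) + 71\right) \left(2 + \left(-1 + 4\right) 0\right) = \left(22 + 71\right) \left(2 + 3 \cdot 0\right) = 93 \left(2 + 0\right) = 93 \cdot 2 = 186$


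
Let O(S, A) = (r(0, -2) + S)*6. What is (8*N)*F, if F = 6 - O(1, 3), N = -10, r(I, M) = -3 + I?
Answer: -1440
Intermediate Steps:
O(S, A) = -18 + 6*S (O(S, A) = ((-3 + 0) + S)*6 = (-3 + S)*6 = -18 + 6*S)
F = 18 (F = 6 - (-18 + 6*1) = 6 - (-18 + 6) = 6 - 1*(-12) = 6 + 12 = 18)
(8*N)*F = (8*(-10))*18 = -80*18 = -1440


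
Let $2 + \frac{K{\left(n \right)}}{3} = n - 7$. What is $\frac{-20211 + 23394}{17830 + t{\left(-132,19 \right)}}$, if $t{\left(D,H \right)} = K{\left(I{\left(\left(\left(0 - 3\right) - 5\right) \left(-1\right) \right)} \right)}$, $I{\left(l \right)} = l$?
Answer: $\frac{3183}{17827} \approx 0.17855$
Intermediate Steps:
$K{\left(n \right)} = -27 + 3 n$ ($K{\left(n \right)} = -6 + 3 \left(n - 7\right) = -6 + 3 \left(-7 + n\right) = -6 + \left(-21 + 3 n\right) = -27 + 3 n$)
$t{\left(D,H \right)} = -3$ ($t{\left(D,H \right)} = -27 + 3 \left(\left(0 - 3\right) - 5\right) \left(-1\right) = -27 + 3 \left(-3 - 5\right) \left(-1\right) = -27 + 3 \left(\left(-8\right) \left(-1\right)\right) = -27 + 3 \cdot 8 = -27 + 24 = -3$)
$\frac{-20211 + 23394}{17830 + t{\left(-132,19 \right)}} = \frac{-20211 + 23394}{17830 - 3} = \frac{3183}{17827}$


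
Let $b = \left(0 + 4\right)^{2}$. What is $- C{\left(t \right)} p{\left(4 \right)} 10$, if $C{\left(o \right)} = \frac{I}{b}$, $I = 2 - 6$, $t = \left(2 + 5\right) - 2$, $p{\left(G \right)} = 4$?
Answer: $10$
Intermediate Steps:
$t = 5$ ($t = 7 - 2 = 5$)
$I = -4$ ($I = 2 - 6 = -4$)
$b = 16$ ($b = 4^{2} = 16$)
$C{\left(o \right)} = - \frac{1}{4}$ ($C{\left(o \right)} = - \frac{4}{16} = \left(-4\right) \frac{1}{16} = - \frac{1}{4}$)
$- C{\left(t \right)} p{\left(4 \right)} 10 = - \left(- \frac{1}{4}\right) 4 \cdot 10 = - \left(-1\right) 10 = \left(-1\right) \left(-10\right) = 10$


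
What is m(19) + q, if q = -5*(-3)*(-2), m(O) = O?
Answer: -11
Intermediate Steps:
q = -30 (q = 15*(-2) = -30)
m(19) + q = 19 - 30 = -11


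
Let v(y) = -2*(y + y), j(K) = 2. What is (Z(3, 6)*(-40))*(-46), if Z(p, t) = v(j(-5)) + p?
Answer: -9200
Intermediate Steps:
v(y) = -4*y
Z(p, t) = -8 + p (Z(p, t) = -4*2 + p = -8 + p)
(Z(3, 6)*(-40))*(-46) = ((-8 + 3)*(-40))*(-46) = -5*(-40)*(-46) = 200*(-46) = -9200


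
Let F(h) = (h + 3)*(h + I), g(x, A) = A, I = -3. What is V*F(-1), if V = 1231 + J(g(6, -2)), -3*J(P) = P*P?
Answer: -29512/3 ≈ -9837.3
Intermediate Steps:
J(P) = -P**2/3 (J(P) = -P*P/3 = -P**2/3)
V = 3689/3 (V = 1231 - 1/3*(-2)**2 = 1231 - 1/3*4 = 1231 - 4/3 = 3689/3 ≈ 1229.7)
F(h) = (-3 + h)*(3 + h) (F(h) = (h + 3)*(h - 3) = (3 + h)*(-3 + h) = (-3 + h)*(3 + h))
V*F(-1) = 3689*(-9 + (-1)**2)/3 = 3689*(-9 + 1)/3 = (3689/3)*(-8) = -29512/3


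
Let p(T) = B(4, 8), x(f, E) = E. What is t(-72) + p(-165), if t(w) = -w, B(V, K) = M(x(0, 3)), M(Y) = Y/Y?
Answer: 73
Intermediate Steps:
M(Y) = 1
B(V, K) = 1
p(T) = 1
t(-72) + p(-165) = -1*(-72) + 1 = 72 + 1 = 73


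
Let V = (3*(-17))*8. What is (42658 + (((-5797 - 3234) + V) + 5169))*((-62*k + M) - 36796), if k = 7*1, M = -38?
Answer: -1430643984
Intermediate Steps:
k = 7
V = -408 (V = -51*8 = -408)
(42658 + (((-5797 - 3234) + V) + 5169))*((-62*k + M) - 36796) = (42658 + (((-5797 - 3234) - 408) + 5169))*((-62*7 - 38) - 36796) = (42658 + ((-9031 - 408) + 5169))*((-434 - 38) - 36796) = (42658 + (-9439 + 5169))*(-472 - 36796) = (42658 - 4270)*(-37268) = 38388*(-37268) = -1430643984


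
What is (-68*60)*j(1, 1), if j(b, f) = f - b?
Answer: 0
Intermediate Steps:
(-68*60)*j(1, 1) = (-68*60)*(1 - 1*1) = -4080*(1 - 1) = -4080*0 = 0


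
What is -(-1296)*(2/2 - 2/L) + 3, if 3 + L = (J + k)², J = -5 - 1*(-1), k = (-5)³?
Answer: 3601695/2773 ≈ 1298.8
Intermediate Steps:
k = -125
J = -4 (J = -5 + 1 = -4)
L = 16638 (L = -3 + (-4 - 125)² = -3 + (-129)² = -3 + 16641 = 16638)
-(-1296)*(2/2 - 2/L) + 3 = -(-1296)*(2/2 - 2/16638) + 3 = -(-1296)*(2*(½) - 2*1/16638) + 3 = -(-1296)*(1 - 1/8319) + 3 = -(-1296)*8318/8319 + 3 = -54*(-66544/2773) + 3 = 3593376/2773 + 3 = 3601695/2773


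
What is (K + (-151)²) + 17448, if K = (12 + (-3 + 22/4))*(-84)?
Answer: 39031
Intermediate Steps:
K = -1218 (K = (12 + (-3 + 22*(¼)))*(-84) = (12 + (-3 + 11/2))*(-84) = (12 + 5/2)*(-84) = (29/2)*(-84) = -1218)
(K + (-151)²) + 17448 = (-1218 + (-151)²) + 17448 = (-1218 + 22801) + 17448 = 21583 + 17448 = 39031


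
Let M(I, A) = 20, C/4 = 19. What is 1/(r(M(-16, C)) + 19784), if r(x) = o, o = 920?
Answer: 1/20704 ≈ 4.8300e-5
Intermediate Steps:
C = 76 (C = 4*19 = 76)
r(x) = 920
1/(r(M(-16, C)) + 19784) = 1/(920 + 19784) = 1/20704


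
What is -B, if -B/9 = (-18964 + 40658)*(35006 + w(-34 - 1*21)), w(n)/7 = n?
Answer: 6759611766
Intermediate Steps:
w(n) = 7*n
B = -6759611766 (B = -9*(-18964 + 40658)*(35006 + 7*(-34 - 1*21)) = -195246*(35006 + 7*(-34 - 21)) = -195246*(35006 + 7*(-55)) = -195246*(35006 - 385) = -195246*34621 = -9*751067974 = -6759611766)
-B = -1*(-6759611766) = 6759611766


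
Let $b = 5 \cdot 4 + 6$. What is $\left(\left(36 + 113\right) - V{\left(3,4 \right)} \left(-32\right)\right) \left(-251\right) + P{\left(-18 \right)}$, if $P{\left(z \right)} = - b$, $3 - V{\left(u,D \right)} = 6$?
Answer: $-13329$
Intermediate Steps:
$V{\left(u,D \right)} = -3$ ($V{\left(u,D \right)} = 3 - 6 = -3$)
$b = 26$ ($b = 20 + 6 = 26$)
$P{\left(z \right)} = -26$ ($P{\left(z \right)} = \left(-1\right) 26 = -26$)
$\left(\left(36 + 113\right) - V{\left(3,4 \right)} \left(-32\right)\right) \left(-251\right) + P{\left(-18 \right)} = \left(\left(36 + 113\right) - \left(-3\right) \left(-32\right)\right) \left(-251\right) - 26 = \left(149 - 96\right) \left(-251\right) - 26 = 53 \left(-251\right) - 26 = -13303 - 26 = -13329$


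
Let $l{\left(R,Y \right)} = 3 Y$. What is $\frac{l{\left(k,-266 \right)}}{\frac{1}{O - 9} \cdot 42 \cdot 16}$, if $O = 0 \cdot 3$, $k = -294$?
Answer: $\frac{171}{16} \approx 10.688$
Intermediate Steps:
$O = 0$
$\frac{l{\left(k,-266 \right)}}{\frac{1}{O - 9} \cdot 42 \cdot 16} = \frac{3 \left(-266\right)}{\frac{1}{0 - 9} \cdot 42 \cdot 16} = - \frac{798}{\frac{1}{-9} \cdot 42 \cdot 16} = - \frac{798}{\left(- \frac{1}{9}\right) 42 \cdot 16} = - \frac{798}{\left(- \frac{14}{3}\right) 16} = - \frac{798}{- \frac{224}{3}} = \left(-798\right) \left(- \frac{3}{224}\right) = \frac{171}{16}$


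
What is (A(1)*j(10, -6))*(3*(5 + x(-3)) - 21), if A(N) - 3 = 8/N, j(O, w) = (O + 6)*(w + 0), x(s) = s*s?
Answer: -22176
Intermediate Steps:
x(s) = s²
j(O, w) = w*(6 + O) (j(O, w) = (6 + O)*w = w*(6 + O))
A(N) = 3 + 8/N
(A(1)*j(10, -6))*(3*(5 + x(-3)) - 21) = ((3 + 8/1)*(-6*(6 + 10)))*(3*(5 + (-3)²) - 21) = ((3 + 8*1)*(-6*16))*(3*(5 + 9) - 21) = ((3 + 8)*(-96))*(3*14 - 21) = (11*(-96))*(42 - 21) = -1056*21 = -22176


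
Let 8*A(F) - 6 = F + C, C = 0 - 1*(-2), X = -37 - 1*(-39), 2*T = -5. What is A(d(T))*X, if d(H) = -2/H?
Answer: 11/5 ≈ 2.2000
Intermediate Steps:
T = -5/2 (T = (½)*(-5) = -5/2 ≈ -2.5000)
X = 2 (X = -37 + 39 = 2)
C = 2 (C = 0 + 2 = 2)
A(F) = 1 + F/8 (A(F) = ¾ + (F + 2)/8 = ¾ + (2 + F)/8 = ¾ + (¼ + F/8) = 1 + F/8)
A(d(T))*X = (1 + (-2/(-5/2))/8)*2 = (1 + (-2*(-⅖))/8)*2 = (1 + (⅛)*(⅘))*2 = (1 + ⅒)*2 = (11/10)*2 = 11/5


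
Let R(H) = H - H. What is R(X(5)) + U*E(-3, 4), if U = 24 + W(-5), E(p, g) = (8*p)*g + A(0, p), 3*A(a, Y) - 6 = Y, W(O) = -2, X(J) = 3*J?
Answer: -2090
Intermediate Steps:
A(a, Y) = 2 + Y/3
E(p, g) = 2 + p/3 + 8*g*p (E(p, g) = (8*p)*g + (2 + p/3) = 8*g*p + (2 + p/3) = 2 + p/3 + 8*g*p)
R(H) = 0
U = 22 (U = 24 - 2 = 22)
R(X(5)) + U*E(-3, 4) = 0 + 22*(2 + (1/3)*(-3) + 8*4*(-3)) = 0 + 22*(2 - 1 - 96) = 0 + 22*(-95) = 0 - 2090 = -2090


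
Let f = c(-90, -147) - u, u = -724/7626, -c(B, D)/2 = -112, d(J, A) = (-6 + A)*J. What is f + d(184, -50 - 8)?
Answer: -44047414/3813 ≈ -11552.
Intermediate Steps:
d(J, A) = J*(-6 + A)
c(B, D) = 224 (c(B, D) = -2*(-112) = 224)
u = -362/3813 (u = -724*1/7626 = -362/3813 ≈ -0.094938)
f = 854474/3813 (f = 224 - 1*(-362/3813) = 224 + 362/3813 = 854474/3813 ≈ 224.09)
f + d(184, -50 - 8) = 854474/3813 + 184*(-6 + (-50 - 8)) = 854474/3813 + 184*(-6 - 58) = 854474/3813 + 184*(-64) = 854474/3813 - 11776 = -44047414/3813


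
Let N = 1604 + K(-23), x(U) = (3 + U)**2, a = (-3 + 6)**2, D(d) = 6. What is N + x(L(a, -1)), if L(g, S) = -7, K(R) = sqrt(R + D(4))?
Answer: 1620 + I*sqrt(17) ≈ 1620.0 + 4.1231*I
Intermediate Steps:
a = 9 (a = 3**2 = 9)
K(R) = sqrt(6 + R) (K(R) = sqrt(R + 6) = sqrt(6 + R))
N = 1604 + I*sqrt(17) (N = 1604 + sqrt(6 - 23) = 1604 + sqrt(-17) = 1604 + I*sqrt(17) ≈ 1604.0 + 4.1231*I)
N + x(L(a, -1)) = (1604 + I*sqrt(17)) + (3 - 7)**2 = (1604 + I*sqrt(17)) + (-4)**2 = (1604 + I*sqrt(17)) + 16 = 1620 + I*sqrt(17)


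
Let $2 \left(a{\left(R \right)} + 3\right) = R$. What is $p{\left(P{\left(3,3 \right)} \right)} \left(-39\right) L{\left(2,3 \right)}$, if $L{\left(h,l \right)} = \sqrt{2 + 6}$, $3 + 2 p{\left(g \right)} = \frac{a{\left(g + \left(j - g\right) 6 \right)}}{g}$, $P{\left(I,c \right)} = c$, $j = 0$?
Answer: $\frac{507 \sqrt{2}}{2} \approx 358.5$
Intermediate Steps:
$a{\left(R \right)} = -3 + \frac{R}{2}$
$p{\left(g \right)} = - \frac{3}{2} + \frac{-3 - \frac{5 g}{2}}{2 g}$ ($p{\left(g \right)} = - \frac{3}{2} + \frac{\left(-3 + \frac{g + \left(0 - g\right) 6}{2}\right) \frac{1}{g}}{2} = - \frac{3}{2} + \frac{\left(-3 + \frac{g + - g 6}{2}\right) \frac{1}{g}}{2} = - \frac{3}{2} + \frac{\left(-3 + \frac{g - 6 g}{2}\right) \frac{1}{g}}{2} = - \frac{3}{2} + \frac{\left(-3 + \frac{\left(-5\right) g}{2}\right) \frac{1}{g}}{2} = - \frac{3}{2} + \frac{\left(-3 - \frac{5 g}{2}\right) \frac{1}{g}}{2} = - \frac{3}{2} + \frac{\frac{1}{g} \left(-3 - \frac{5 g}{2}\right)}{2} = - \frac{3}{2} + \frac{-3 - \frac{5 g}{2}}{2 g}$)
$L{\left(h,l \right)} = 2 \sqrt{2}$ ($L{\left(h,l \right)} = \sqrt{8} = 2 \sqrt{2}$)
$p{\left(P{\left(3,3 \right)} \right)} \left(-39\right) L{\left(2,3 \right)} = \frac{-6 - 33}{4 \cdot 3} \left(-39\right) 2 \sqrt{2} = \frac{1}{4} \cdot \frac{1}{3} \left(-6 - 33\right) \left(-39\right) 2 \sqrt{2} = \frac{1}{4} \cdot \frac{1}{3} \left(-39\right) \left(-39\right) 2 \sqrt{2} = \left(- \frac{13}{4}\right) \left(-39\right) 2 \sqrt{2} = \frac{507 \cdot 2 \sqrt{2}}{4} = \frac{507 \sqrt{2}}{2}$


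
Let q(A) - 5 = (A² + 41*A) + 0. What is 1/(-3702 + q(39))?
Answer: -1/577 ≈ -0.0017331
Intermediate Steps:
q(A) = 5 + A² + 41*A (q(A) = 5 + ((A² + 41*A) + 0) = 5 + (A² + 41*A) = 5 + A² + 41*A)
1/(-3702 + q(39)) = 1/(-3702 + (5 + 39² + 41*39)) = 1/(-3702 + (5 + 1521 + 1599)) = 1/(-3702 + 3125) = 1/(-577) = -1/577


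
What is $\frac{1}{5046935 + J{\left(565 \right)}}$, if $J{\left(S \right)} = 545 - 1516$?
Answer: $\frac{1}{5045964} \approx 1.9818 \cdot 10^{-7}$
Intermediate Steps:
$J{\left(S \right)} = -971$ ($J{\left(S \right)} = 545 - 1516 = -971$)
$\frac{1}{5046935 + J{\left(565 \right)}} = \frac{1}{5046935 - 971} = \frac{1}{5045964}$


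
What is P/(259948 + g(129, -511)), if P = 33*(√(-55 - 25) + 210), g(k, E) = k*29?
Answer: 6930/263689 + 132*I*√5/263689 ≈ 0.026281 + 0.0011194*I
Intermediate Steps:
g(k, E) = 29*k
P = 6930 + 132*I*√5 (P = 33*(√(-80) + 210) = 33*(4*I*√5 + 210) = 33*(210 + 4*I*√5) = 6930 + 132*I*√5 ≈ 6930.0 + 295.16*I)
P/(259948 + g(129, -511)) = (6930 + 132*I*√5)/(259948 + 29*129) = (6930 + 132*I*√5)/(259948 + 3741) = (6930 + 132*I*√5)/263689 = (6930 + 132*I*√5)*(1/263689) = 6930/263689 + 132*I*√5/263689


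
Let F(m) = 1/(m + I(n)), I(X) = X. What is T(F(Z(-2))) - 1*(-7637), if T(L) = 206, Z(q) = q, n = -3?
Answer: 7843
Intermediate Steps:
F(m) = 1/(-3 + m) (F(m) = 1/(m - 3) = 1/(-3 + m))
T(F(Z(-2))) - 1*(-7637) = 206 - 1*(-7637) = 206 + 7637 = 7843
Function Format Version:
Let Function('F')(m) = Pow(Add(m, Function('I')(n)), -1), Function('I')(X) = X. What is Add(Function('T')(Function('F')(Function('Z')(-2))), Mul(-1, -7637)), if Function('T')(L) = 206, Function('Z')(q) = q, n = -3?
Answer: 7843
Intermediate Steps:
Function('F')(m) = Pow(Add(-3, m), -1) (Function('F')(m) = Pow(Add(m, -3), -1) = Pow(Add(-3, m), -1))
Add(Function('T')(Function('F')(Function('Z')(-2))), Mul(-1, -7637)) = Add(206, Mul(-1, -7637)) = Add(206, 7637) = 7843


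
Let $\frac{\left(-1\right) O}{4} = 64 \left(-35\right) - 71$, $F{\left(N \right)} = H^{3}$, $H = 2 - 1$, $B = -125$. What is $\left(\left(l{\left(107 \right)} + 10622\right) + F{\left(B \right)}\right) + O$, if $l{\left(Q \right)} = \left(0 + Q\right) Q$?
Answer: $31316$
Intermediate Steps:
$l{\left(Q \right)} = Q^{2}$ ($l{\left(Q \right)} = Q Q = Q^{2}$)
$H = 1$ ($H = 2 - 1 = 1$)
$F{\left(N \right)} = 1$ ($F{\left(N \right)} = 1^{3} = 1$)
$O = 9244$ ($O = - 4 \left(64 \left(-35\right) - 71\right) = - 4 \left(-2240 - 71\right) = \left(-4\right) \left(-2311\right) = 9244$)
$\left(\left(l{\left(107 \right)} + 10622\right) + F{\left(B \right)}\right) + O = \left(\left(107^{2} + 10622\right) + 1\right) + 9244 = \left(\left(11449 + 10622\right) + 1\right) + 9244 = \left(22071 + 1\right) + 9244 = 22072 + 9244 = 31316$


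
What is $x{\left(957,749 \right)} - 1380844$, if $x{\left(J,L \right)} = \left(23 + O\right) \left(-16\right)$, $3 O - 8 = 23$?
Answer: $- \frac{4144132}{3} \approx -1.3814 \cdot 10^{6}$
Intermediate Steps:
$O = \frac{31}{3}$ ($O = \frac{8}{3} + \frac{1}{3} \cdot 23 = \frac{8}{3} + \frac{23}{3} = \frac{31}{3} \approx 10.333$)
$x{\left(J,L \right)} = - \frac{1600}{3}$ ($x{\left(J,L \right)} = \left(23 + \frac{31}{3}\right) \left(-16\right) = \frac{100}{3} \left(-16\right) = - \frac{1600}{3}$)
$x{\left(957,749 \right)} - 1380844 = - \frac{1600}{3} - 1380844 = - \frac{4144132}{3}$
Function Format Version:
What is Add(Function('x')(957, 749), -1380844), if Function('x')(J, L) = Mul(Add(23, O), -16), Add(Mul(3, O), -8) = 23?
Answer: Rational(-4144132, 3) ≈ -1.3814e+6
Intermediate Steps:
O = Rational(31, 3) (O = Add(Rational(8, 3), Mul(Rational(1, 3), 23)) = Add(Rational(8, 3), Rational(23, 3)) = Rational(31, 3) ≈ 10.333)
Function('x')(J, L) = Rational(-1600, 3) (Function('x')(J, L) = Mul(Add(23, Rational(31, 3)), -16) = Mul(Rational(100, 3), -16) = Rational(-1600, 3))
Add(Function('x')(957, 749), -1380844) = Add(Rational(-1600, 3), -1380844) = Rational(-4144132, 3)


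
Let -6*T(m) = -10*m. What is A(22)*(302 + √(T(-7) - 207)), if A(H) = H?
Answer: 6644 + 88*I*√123/3 ≈ 6644.0 + 325.32*I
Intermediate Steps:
T(m) = 5*m/3 (T(m) = -(-5)*m/3 = 5*m/3)
A(22)*(302 + √(T(-7) - 207)) = 22*(302 + √((5/3)*(-7) - 207)) = 22*(302 + √(-35/3 - 207)) = 22*(302 + √(-656/3)) = 22*(302 + 4*I*√123/3) = 6644 + 88*I*√123/3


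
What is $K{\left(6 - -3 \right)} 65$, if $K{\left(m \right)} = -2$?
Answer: $-130$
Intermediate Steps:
$K{\left(6 - -3 \right)} 65 = \left(-2\right) 65 = -130$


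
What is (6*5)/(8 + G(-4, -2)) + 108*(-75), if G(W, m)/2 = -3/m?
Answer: -89070/11 ≈ -8097.3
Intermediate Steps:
G(W, m) = -6/m (G(W, m) = 2*(-3/m) = -6/m)
(6*5)/(8 + G(-4, -2)) + 108*(-75) = (6*5)/(8 - 6/(-2)) + 108*(-75) = 30/(8 - 6*(-½)) - 8100 = 30/(8 + 3) - 8100 = 30/11 - 8100 = -89070/11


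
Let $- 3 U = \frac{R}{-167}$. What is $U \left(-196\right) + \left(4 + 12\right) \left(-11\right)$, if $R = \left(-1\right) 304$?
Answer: $- \frac{28592}{501} \approx -57.07$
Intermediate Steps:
$R = -304$
$U = - \frac{304}{501}$ ($U = - \frac{\left(-304\right) \frac{1}{-167}}{3} = - \frac{\left(-304\right) \left(- \frac{1}{167}\right)}{3} = \left(- \frac{1}{3}\right) \frac{304}{167} = - \frac{304}{501} \approx -0.60679$)
$U \left(-196\right) + \left(4 + 12\right) \left(-11\right) = \left(- \frac{304}{501}\right) \left(-196\right) + \left(4 + 12\right) \left(-11\right) = \frac{59584}{501} + 16 \left(-11\right) = \frac{59584}{501} - 176 = - \frac{28592}{501}$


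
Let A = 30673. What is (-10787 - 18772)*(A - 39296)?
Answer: 254887257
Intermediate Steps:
(-10787 - 18772)*(A - 39296) = (-10787 - 18772)*(30673 - 39296) = -29559*(-8623) = 254887257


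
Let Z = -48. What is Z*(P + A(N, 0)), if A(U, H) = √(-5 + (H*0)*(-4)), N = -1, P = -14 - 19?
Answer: 1584 - 48*I*√5 ≈ 1584.0 - 107.33*I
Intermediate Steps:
P = -33
A(U, H) = I*√5 (A(U, H) = √(-5 + 0*(-4)) = √(-5 + 0) = √(-5) = I*√5)
Z*(P + A(N, 0)) = -48*(-33 + I*√5) = 1584 - 48*I*√5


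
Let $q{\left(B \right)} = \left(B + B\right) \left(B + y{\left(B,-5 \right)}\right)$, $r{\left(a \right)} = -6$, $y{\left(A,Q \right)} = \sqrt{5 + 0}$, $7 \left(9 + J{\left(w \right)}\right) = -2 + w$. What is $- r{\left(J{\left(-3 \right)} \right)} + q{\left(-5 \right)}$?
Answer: $56 - 10 \sqrt{5} \approx 33.639$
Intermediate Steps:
$J{\left(w \right)} = - \frac{65}{7} + \frac{w}{7}$ ($J{\left(w \right)} = -9 + \frac{-2 + w}{7} = -9 + \left(- \frac{2}{7} + \frac{w}{7}\right) = - \frac{65}{7} + \frac{w}{7}$)
$y{\left(A,Q \right)} = \sqrt{5}$
$q{\left(B \right)} = 2 B \left(B + \sqrt{5}\right)$ ($q{\left(B \right)} = \left(B + B\right) \left(B + \sqrt{5}\right) = 2 B \left(B + \sqrt{5}\right)$)
$- r{\left(J{\left(-3 \right)} \right)} + q{\left(-5 \right)} = \left(-1\right) \left(-6\right) + 2 \left(-5\right) \left(-5 + \sqrt{5}\right) = 6 + \left(50 - 10 \sqrt{5}\right) = 56 - 10 \sqrt{5}$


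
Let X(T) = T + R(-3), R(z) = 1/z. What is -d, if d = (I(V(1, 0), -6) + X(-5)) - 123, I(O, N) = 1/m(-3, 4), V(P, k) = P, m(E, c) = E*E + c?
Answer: 5002/39 ≈ 128.26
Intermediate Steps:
m(E, c) = c + E² (m(E, c) = E² + c = c + E²)
I(O, N) = 1/13 (I(O, N) = 1/(4 + (-3)²) = 1/(4 + 9) = 1/13)
X(T) = -⅓ + T (X(T) = T + 1/(-3) = T - ⅓ = -⅓ + T)
d = -5002/39 (d = (1/13 + (-⅓ - 5)) - 123 = (1/13 - 16/3) - 123 = -205/39 - 123 = -5002/39 ≈ -128.26)
-d = -1*(-5002/39) = 5002/39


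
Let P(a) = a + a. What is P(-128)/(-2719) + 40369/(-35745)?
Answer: -100612591/97190655 ≈ -1.0352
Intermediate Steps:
P(a) = 2*a
P(-128)/(-2719) + 40369/(-35745) = (2*(-128))/(-2719) + 40369/(-35745) = -256*(-1/2719) + 40369*(-1/35745) = 256/2719 - 40369/35745 = -100612591/97190655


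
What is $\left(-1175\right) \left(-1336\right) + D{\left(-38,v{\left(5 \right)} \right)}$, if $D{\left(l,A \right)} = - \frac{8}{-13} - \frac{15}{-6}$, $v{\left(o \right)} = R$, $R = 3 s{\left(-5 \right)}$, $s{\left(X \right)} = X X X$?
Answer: $\frac{40814881}{26} \approx 1.5698 \cdot 10^{6}$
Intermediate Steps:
$s{\left(X \right)} = X^{3}$ ($s{\left(X \right)} = X^{2} X = X^{3}$)
$R = -375$ ($R = 3 \left(-5\right)^{3} = 3 \left(-125\right) = -375$)
$v{\left(o \right)} = -375$
$D{\left(l,A \right)} = \frac{81}{26}$ ($D{\left(l,A \right)} = \left(-8\right) \left(- \frac{1}{13}\right) - - \frac{5}{2} = \frac{8}{13} + \frac{5}{2} = \frac{81}{26}$)
$\left(-1175\right) \left(-1336\right) + D{\left(-38,v{\left(5 \right)} \right)} = \left(-1175\right) \left(-1336\right) + \frac{81}{26} = 1569800 + \frac{81}{26} = \frac{40814881}{26}$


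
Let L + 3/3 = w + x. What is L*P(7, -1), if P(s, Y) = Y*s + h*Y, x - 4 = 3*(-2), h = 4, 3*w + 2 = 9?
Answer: 22/3 ≈ 7.3333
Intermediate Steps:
w = 7/3 (w = -⅔ + (⅓)*9 = -⅔ + 3 = 7/3 ≈ 2.3333)
x = -2 (x = 4 + 3*(-2) = 4 - 6 = -2)
P(s, Y) = 4*Y + Y*s (P(s, Y) = Y*s + 4*Y = 4*Y + Y*s)
L = -⅔ (L = -1 + (7/3 - 2) = -1 + ⅓ = -⅔ ≈ -0.66667)
L*P(7, -1) = -(-2)*(4 + 7)/3 = -(-2)*11/3 = -⅔*(-11) = 22/3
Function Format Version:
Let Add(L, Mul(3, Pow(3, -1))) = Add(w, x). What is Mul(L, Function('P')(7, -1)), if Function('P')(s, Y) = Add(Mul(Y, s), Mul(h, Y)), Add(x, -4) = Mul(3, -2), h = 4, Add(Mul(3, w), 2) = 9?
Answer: Rational(22, 3) ≈ 7.3333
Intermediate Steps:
w = Rational(7, 3) (w = Add(Rational(-2, 3), Mul(Rational(1, 3), 9)) = Add(Rational(-2, 3), 3) = Rational(7, 3) ≈ 2.3333)
x = -2 (x = Add(4, Mul(3, -2)) = Add(4, -6) = -2)
Function('P')(s, Y) = Add(Mul(4, Y), Mul(Y, s)) (Function('P')(s, Y) = Add(Mul(Y, s), Mul(4, Y)) = Add(Mul(4, Y), Mul(Y, s)))
L = Rational(-2, 3) (L = Add(-1, Add(Rational(7, 3), -2)) = Add(-1, Rational(1, 3)) = Rational(-2, 3) ≈ -0.66667)
Mul(L, Function('P')(7, -1)) = Mul(Rational(-2, 3), Mul(-1, Add(4, 7))) = Mul(Rational(-2, 3), Mul(-1, 11)) = Mul(Rational(-2, 3), -11) = Rational(22, 3)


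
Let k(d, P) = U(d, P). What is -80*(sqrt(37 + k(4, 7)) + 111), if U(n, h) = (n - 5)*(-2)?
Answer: -8880 - 80*sqrt(39) ≈ -9379.6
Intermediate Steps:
U(n, h) = 10 - 2*n (U(n, h) = (-5 + n)*(-2) = 10 - 2*n)
k(d, P) = 10 - 2*d
-80*(sqrt(37 + k(4, 7)) + 111) = -80*(sqrt(37 + (10 - 2*4)) + 111) = -80*(sqrt(37 + (10 - 8)) + 111) = -80*(sqrt(37 + 2) + 111) = -80*(sqrt(39) + 111) = -80*(111 + sqrt(39)) = -8880 - 80*sqrt(39)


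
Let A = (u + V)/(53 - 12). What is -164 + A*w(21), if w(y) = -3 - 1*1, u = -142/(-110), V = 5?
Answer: -371204/2255 ≈ -164.61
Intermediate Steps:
u = 71/55 (u = -142*(-1/110) = 71/55 ≈ 1.2909)
w(y) = -4 (w(y) = -3 - 1 = -4)
A = 346/2255 (A = (71/55 + 5)/(53 - 12) = (346/55)/41 = (346/55)*(1/41) = 346/2255 ≈ 0.15344)
-164 + A*w(21) = -164 + (346/2255)*(-4) = -164 - 1384/2255 = -371204/2255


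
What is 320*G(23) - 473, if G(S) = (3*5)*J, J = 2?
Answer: 9127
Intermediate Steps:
G(S) = 30 (G(S) = (3*5)*2 = 15*2 = 30)
320*G(23) - 473 = 320*30 - 473 = 9600 - 473 = 9127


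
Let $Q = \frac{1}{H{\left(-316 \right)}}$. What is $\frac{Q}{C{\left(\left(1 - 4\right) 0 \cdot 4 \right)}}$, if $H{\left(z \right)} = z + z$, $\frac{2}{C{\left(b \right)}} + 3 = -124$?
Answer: $\frac{127}{1264} \approx 0.10047$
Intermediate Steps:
$C{\left(b \right)} = - \frac{2}{127}$ ($C{\left(b \right)} = \frac{2}{-3 - 124} = \frac{2}{-127} = 2 \left(- \frac{1}{127}\right) = - \frac{2}{127}$)
$H{\left(z \right)} = 2 z$
$Q = - \frac{1}{632}$ ($Q = \frac{1}{2 \left(-316\right)} = \frac{1}{-632} = - \frac{1}{632} \approx -0.0015823$)
$\frac{Q}{C{\left(\left(1 - 4\right) 0 \cdot 4 \right)}} = - \frac{1}{632 \left(- \frac{2}{127}\right)} = \left(- \frac{1}{632}\right) \left(- \frac{127}{2}\right) = \frac{127}{1264}$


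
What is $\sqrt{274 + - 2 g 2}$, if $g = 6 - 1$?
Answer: $\sqrt{254} \approx 15.937$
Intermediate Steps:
$g = 5$
$\sqrt{274 + - 2 g 2} = \sqrt{274 + \left(-2\right) 5 \cdot 2} = \sqrt{274 - 20} = \sqrt{254}$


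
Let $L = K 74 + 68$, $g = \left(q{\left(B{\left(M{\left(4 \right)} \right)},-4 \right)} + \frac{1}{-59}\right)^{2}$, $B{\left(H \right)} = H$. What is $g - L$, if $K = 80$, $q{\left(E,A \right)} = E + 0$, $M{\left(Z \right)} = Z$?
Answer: $- \frac{20789003}{3481} \approx -5972.1$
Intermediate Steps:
$q{\left(E,A \right)} = E$
$g = \frac{55225}{3481}$ ($g = \left(4 + \frac{1}{-59}\right)^{2} = \left(4 - \frac{1}{59}\right)^{2} = \left(\frac{235}{59}\right)^{2} = \frac{55225}{3481} \approx 15.865$)
$L = 5988$ ($L = 80 \cdot 74 + 68 = 5920 + 68 = 5988$)
$g - L = \frac{55225}{3481} - 5988 = - \frac{20789003}{3481}$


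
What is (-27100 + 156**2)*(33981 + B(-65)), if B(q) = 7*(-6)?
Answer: -93807396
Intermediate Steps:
B(q) = -42
(-27100 + 156**2)*(33981 + B(-65)) = (-27100 + 156**2)*(33981 - 42) = (-27100 + 24336)*33939 = -2764*33939 = -93807396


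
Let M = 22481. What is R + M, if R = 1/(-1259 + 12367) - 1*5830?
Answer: 184959309/11108 ≈ 16651.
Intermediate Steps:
R = -64759639/11108 (R = 1/11108 - 5830 = -64759639/11108 ≈ -5830.0)
R + M = -64759639/11108 + 22481 = 184959309/11108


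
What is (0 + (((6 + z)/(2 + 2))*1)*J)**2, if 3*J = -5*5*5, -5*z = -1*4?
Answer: 180625/36 ≈ 5017.4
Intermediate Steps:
z = 4/5 (z = -(-1)*4/5 = -1/5*(-4) = 4/5 ≈ 0.80000)
J = -125/3 (J = (-5*5*5)/3 = (-25*5)/3 = (1/3)*(-125) = -125/3 ≈ -41.667)
(0 + (((6 + z)/(2 + 2))*1)*J)**2 = (0 + (((6 + 4/5)/(2 + 2))*1)*(-125/3))**2 = (0 + (((34/5)/4)*1)*(-125/3))**2 = (0 + (((34/5)*(1/4))*1)*(-125/3))**2 = (0 + ((17/10)*1)*(-125/3))**2 = (0 + (17/10)*(-125/3))**2 = (0 - 425/6)**2 = (-425/6)**2 = 180625/36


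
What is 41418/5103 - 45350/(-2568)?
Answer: 2085077/80892 ≈ 25.776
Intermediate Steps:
41418/5103 - 45350/(-2568) = 41418*(1/5103) - 45350*(-1/2568) = 1534/189 + 22675/1284 = 2085077/80892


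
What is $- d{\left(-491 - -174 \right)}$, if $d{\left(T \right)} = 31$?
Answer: $-31$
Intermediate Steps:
$- d{\left(-491 - -174 \right)} = \left(-1\right) 31 = -31$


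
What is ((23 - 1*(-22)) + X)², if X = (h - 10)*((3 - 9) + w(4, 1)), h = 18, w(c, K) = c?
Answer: 841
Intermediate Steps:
X = -16 (X = (18 - 10)*((3 - 9) + 4) = 8*(-6 + 4) = 8*(-2) = -16)
((23 - 1*(-22)) + X)² = ((23 - 1*(-22)) - 16)² = ((23 + 22) - 16)² = (45 - 16)² = 29² = 841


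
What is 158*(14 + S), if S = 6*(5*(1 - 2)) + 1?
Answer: -2370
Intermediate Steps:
S = -29 (S = 6*(5*(-1)) + 1 = 6*(-5) + 1 = -30 + 1 = -29)
158*(14 + S) = 158*(14 - 29) = 158*(-15) = -2370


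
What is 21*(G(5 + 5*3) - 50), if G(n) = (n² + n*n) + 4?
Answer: 15834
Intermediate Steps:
G(n) = 4 + 2*n² (G(n) = (n² + n²) + 4 = 2*n² + 4 = 4 + 2*n²)
21*(G(5 + 5*3) - 50) = 21*((4 + 2*(5 + 5*3)²) - 50) = 21*((4 + 2*(5 + 15)²) - 50) = 21*((4 + 2*20²) - 50) = 21*((4 + 2*400) - 50) = 21*((4 + 800) - 50) = 21*(804 - 50) = 21*754 = 15834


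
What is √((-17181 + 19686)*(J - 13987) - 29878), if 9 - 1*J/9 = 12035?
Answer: I*√306193483 ≈ 17498.0*I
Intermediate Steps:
J = -108234 (J = 81 - 9*12035 = 81 - 108315 = -108234)
√((-17181 + 19686)*(J - 13987) - 29878) = √((-17181 + 19686)*(-108234 - 13987) - 29878) = √(2505*(-122221) - 29878) = √(-306163605 - 29878) = √(-306193483) = I*√306193483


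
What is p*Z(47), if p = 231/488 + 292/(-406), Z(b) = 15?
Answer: -365325/99064 ≈ -3.6878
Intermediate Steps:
p = -24355/99064 (p = 231*(1/488) + 292*(-1/406) = 231/488 - 146/203 = -24355/99064 ≈ -0.24585)
p*Z(47) = -24355/99064*15 = -365325/99064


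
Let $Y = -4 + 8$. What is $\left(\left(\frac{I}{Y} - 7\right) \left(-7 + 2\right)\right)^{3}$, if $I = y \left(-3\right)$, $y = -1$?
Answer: $\frac{1953125}{64} \approx 30518.0$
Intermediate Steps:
$Y = 4$
$I = 3$ ($I = \left(-1\right) \left(-3\right) = 3$)
$\left(\left(\frac{I}{Y} - 7\right) \left(-7 + 2\right)\right)^{3} = \left(\left(\frac{3}{4} - 7\right) \left(-7 + 2\right)\right)^{3} = \left(\left(3 \cdot \frac{1}{4} - 7\right) \left(-5\right)\right)^{3} = \left(\left(\frac{3}{4} - 7\right) \left(-5\right)\right)^{3} = \left(\left(- \frac{25}{4}\right) \left(-5\right)\right)^{3} = \left(\frac{125}{4}\right)^{3} = \frac{1953125}{64}$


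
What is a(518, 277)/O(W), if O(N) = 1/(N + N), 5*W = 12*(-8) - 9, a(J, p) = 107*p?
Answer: -1244838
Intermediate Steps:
W = -21 (W = (12*(-8) - 9)/5 = (-96 - 9)/5 = (⅕)*(-105) = -21)
O(N) = 1/(2*N)
a(518, 277)/O(W) = (107*277)/(((½)/(-21))) = 29639/(((½)*(-1/21))) = 29639/(-1/42) = 29639*(-42) = -1244838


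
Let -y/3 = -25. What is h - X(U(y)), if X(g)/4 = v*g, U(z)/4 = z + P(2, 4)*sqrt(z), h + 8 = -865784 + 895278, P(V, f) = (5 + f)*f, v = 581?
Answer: -667714 - 1673280*sqrt(3) ≈ -3.5659e+6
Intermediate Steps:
y = 75 (y = -3*(-25) = 75)
P(V, f) = f*(5 + f)
h = 29486 (h = -8 + (-865784 + 895278) = -8 + 29494 = 29486)
U(z) = 4*z + 144*sqrt(z) (U(z) = 4*(z + (4*(5 + 4))*sqrt(z)) = 4*(z + (4*9)*sqrt(z)) = 4*(z + 36*sqrt(z)) = 4*z + 144*sqrt(z))
X(g) = 2324*g (X(g) = 4*(581*g) = 2324*g)
h - X(U(y)) = 29486 - 2324*(4*75 + 144*sqrt(75)) = 29486 - 2324*(300 + 144*(5*sqrt(3))) = 29486 - 2324*(300 + 720*sqrt(3)) = 29486 - (697200 + 1673280*sqrt(3)) = 29486 + (-697200 - 1673280*sqrt(3)) = -667714 - 1673280*sqrt(3)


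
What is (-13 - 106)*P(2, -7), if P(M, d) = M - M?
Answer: 0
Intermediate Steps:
P(M, d) = 0
(-13 - 106)*P(2, -7) = (-13 - 106)*0 = -119*0 = 0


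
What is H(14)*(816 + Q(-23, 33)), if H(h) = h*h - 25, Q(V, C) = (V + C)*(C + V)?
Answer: 156636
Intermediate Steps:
Q(V, C) = (C + V)² (Q(V, C) = (C + V)*(C + V) = (C + V)²)
H(h) = -25 + h² (H(h) = h² - 25 = -25 + h²)
H(14)*(816 + Q(-23, 33)) = (-25 + 14²)*(816 + (33 - 23)²) = (-25 + 196)*(816 + 10²) = 171*(816 + 100) = 171*916 = 156636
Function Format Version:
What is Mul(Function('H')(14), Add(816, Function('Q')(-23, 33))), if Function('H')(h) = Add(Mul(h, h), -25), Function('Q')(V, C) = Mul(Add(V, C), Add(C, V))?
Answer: 156636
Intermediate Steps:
Function('Q')(V, C) = Pow(Add(C, V), 2) (Function('Q')(V, C) = Mul(Add(C, V), Add(C, V)) = Pow(Add(C, V), 2))
Function('H')(h) = Add(-25, Pow(h, 2)) (Function('H')(h) = Add(Pow(h, 2), -25) = Add(-25, Pow(h, 2)))
Mul(Function('H')(14), Add(816, Function('Q')(-23, 33))) = Mul(Add(-25, Pow(14, 2)), Add(816, Pow(Add(33, -23), 2))) = Mul(Add(-25, 196), Add(816, Pow(10, 2))) = Mul(171, Add(816, 100)) = Mul(171, 916) = 156636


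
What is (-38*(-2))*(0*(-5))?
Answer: 0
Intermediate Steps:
(-38*(-2))*(0*(-5)) = 76*0 = 0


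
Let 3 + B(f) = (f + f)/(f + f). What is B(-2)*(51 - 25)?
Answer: -52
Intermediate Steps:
B(f) = -2 (B(f) = -3 + (f + f)/(f + f) = -3 + (2*f)/((2*f)) = -3 + (2*f)*(1/(2*f)) = -3 + 1 = -2)
B(-2)*(51 - 25) = -2*(51 - 25) = -2*26 = -52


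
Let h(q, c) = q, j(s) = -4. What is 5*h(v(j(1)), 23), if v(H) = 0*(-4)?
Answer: 0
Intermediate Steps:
v(H) = 0
5*h(v(j(1)), 23) = 5*0 = 0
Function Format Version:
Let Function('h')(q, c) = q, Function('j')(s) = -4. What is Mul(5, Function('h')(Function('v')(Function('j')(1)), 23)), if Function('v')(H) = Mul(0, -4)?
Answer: 0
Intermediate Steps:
Function('v')(H) = 0
Mul(5, Function('h')(Function('v')(Function('j')(1)), 23)) = Mul(5, 0) = 0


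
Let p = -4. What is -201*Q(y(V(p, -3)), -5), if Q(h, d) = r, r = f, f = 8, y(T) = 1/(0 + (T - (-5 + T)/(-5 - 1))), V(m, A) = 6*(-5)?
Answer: -1608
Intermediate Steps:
V(m, A) = -30
y(T) = 1/(-⅚ + 7*T/6) (y(T) = 1/(0 + (T - (-5 + T)/(-6))) = 1/(0 + (T - (-5 + T)*(-1)/6)) = 1/(0 + (T - (⅚ - T/6))) = 1/(0 + (T + (-⅚ + T/6))) = 1/(0 + (-⅚ + 7*T/6)) = 1/(-⅚ + 7*T/6))
r = 8
Q(h, d) = 8
-201*Q(y(V(p, -3)), -5) = -201*8 = -1608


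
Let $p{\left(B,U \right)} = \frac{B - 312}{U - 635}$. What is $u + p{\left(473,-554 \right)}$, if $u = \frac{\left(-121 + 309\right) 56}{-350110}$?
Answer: $- \frac{34442751}{208140395} \approx -0.16548$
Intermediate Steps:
$p{\left(B,U \right)} = \frac{-312 + B}{-635 + U}$
$u = - \frac{5264}{175055}$ ($u = 188 \cdot 56 \left(- \frac{1}{350110}\right) = 10528 \left(- \frac{1}{350110}\right) = - \frac{5264}{175055} \approx -0.030071$)
$u + p{\left(473,-554 \right)} = - \frac{5264}{175055} + \frac{-312 + 473}{-635 - 554} = - \frac{5264}{175055} + \frac{1}{-1189} \cdot 161 = - \frac{5264}{175055} - \frac{161}{1189} = - \frac{34442751}{208140395}$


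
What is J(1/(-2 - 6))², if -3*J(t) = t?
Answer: 1/576 ≈ 0.0017361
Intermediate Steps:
J(t) = -t/3
J(1/(-2 - 6))² = (-1/(3*(-2 - 6)))² = (-⅓/(-8))² = (-⅓*(-⅛))² = (1/24)² = 1/576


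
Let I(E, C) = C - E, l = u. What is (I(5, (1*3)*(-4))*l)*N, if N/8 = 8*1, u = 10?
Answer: -10880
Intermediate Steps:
l = 10
N = 64 (N = 8*(8*1) = 8*8 = 64)
(I(5, (1*3)*(-4))*l)*N = (((1*3)*(-4) - 1*5)*10)*64 = ((3*(-4) - 5)*10)*64 = ((-12 - 5)*10)*64 = -17*10*64 = -170*64 = -10880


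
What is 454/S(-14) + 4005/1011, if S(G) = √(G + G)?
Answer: 1335/337 - 227*I*√7/7 ≈ 3.9614 - 85.798*I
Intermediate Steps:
S(G) = √2*√G (S(G) = √(2*G) = √2*√G)
454/S(-14) + 4005/1011 = 454/((√2*√(-14))) + 4005/1011 = 454/((√2*(I*√14))) + 4005*(1/1011) = 454/((2*I*√7)) + 1335/337 = 454*(-I*√7/14) + 1335/337 = -227*I*√7/7 + 1335/337 = 1335/337 - 227*I*√7/7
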